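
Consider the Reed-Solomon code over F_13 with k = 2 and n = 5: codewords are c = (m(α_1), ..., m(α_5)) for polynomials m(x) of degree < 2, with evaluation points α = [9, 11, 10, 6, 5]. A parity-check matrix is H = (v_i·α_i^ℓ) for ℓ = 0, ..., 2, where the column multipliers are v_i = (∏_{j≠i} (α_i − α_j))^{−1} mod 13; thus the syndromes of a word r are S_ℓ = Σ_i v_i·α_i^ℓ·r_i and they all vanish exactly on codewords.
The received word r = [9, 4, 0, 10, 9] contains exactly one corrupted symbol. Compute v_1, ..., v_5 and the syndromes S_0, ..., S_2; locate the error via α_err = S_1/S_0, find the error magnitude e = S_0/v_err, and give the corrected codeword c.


S = (1, 5, 12), error at position 5, error magnitude e = 3, c = [9, 4, 0, 10, 6].

Step 1: column multipliers v_i = (∏_{j≠i}(α_i − α_j))^{−1} mod 13.
  i = 1 (α = 9): (9−11)(9−10)(9−6)(9−5) = (−2)·(−1)·3·4 = 24 ≡ 11, so v_1 = 11^{−1} = 6 (mod 13).
  i = 2 (α = 11): (11−9)(11−10)(11−6)(11−5) = 2·1·5·6 = 60 ≡ 8, so v_2 = 8^{−1} = 5 (mod 13).
  i = 3 (α = 10): (10−9)(10−11)(10−6)(10−5) = 1·(−1)·4·5 = −20 ≡ 6, so v_3 = 6^{−1} = 11 (mod 13).
  i = 4 (α = 6): (6−9)(6−11)(6−10)(6−5) = (−3)·(−5)·(−4)·1 = −60 ≡ 5, so v_4 = 5^{−1} = 8 (mod 13).
  i = 5 (α = 5): (5−9)(5−11)(5−10)(5−6) = (−4)·(−6)·(−5)·(−1) = 120 ≡ 3, so v_5 = 3^{−1} = 9 (mod 13).
  v = [6, 5, 11, 8, 9].
Step 2: syndromes of r = [9, 4, 0, 10, 9] (all sums mod 13).
  S_0 = Σ v_i r_i = 6·9 + 5·4 + 11·0 + 8·10 + 9·9 = 235 ≡ 1.
  S_1 = Σ v_i α_i r_i = 6·9·9 + 5·11·4 + 11·10·0 + 8·6·10 + 9·5·9 = 1591 ≡ 5.
  α_i^2 mod 13 = [3, 4, 9, 10, 12].
  S_2 = Σ v_i α_i^2 r_i = 6·3·9 + 5·4·4 + 11·9·0 + 8·10·10 + 9·12·9 = 2014 ≡ 12.
  S = (1, 5, 12) ≠ 0, so r is not a codeword (an error is present).
Step 3: locate the error. For a single error e at position i, S_ℓ = v_i·e·α_i^ℓ, so α_err = S_1/S_0.
  S_0^{−1} = 1^{−1} = 1 (mod 13), so α_err = 5·1 = 5 ≡ 5 = α_5. Error position i = 5.
  Consistency check: S_2/S_1 = 12·8 = 96 ≡ 5 = α_err ✓ (single-error assumption holds).
Step 4: error magnitude e = S_0/v_5 = S_0·∏_{j≠5}(α_5 − α_j) = 1·3 = 3 ≡ 3 (mod 13).
Step 5: correct position 5: c_5 = r_5 − e = 9 − 3 ≡ 6 (mod 13). Hence c = [9, 4, 0, 10, 6].
  Check: interpolating c through the α_i gives m(x) = 12 + 4·x (degree < 2) with m(α_i) = c_i for every i, so c is indeed a codeword.


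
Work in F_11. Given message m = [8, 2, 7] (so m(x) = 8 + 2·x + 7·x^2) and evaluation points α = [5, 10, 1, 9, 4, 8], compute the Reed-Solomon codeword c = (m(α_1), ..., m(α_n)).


c = [6, 2, 6, 10, 7, 10]

Message polynomial: m(x) = 8 + 2·x + 7·x^2 (mod 11).
For each evaluation point α_i, compute m(α_i) mod 11:
  α_1 = 5: Horner steps 7 → 4 → 6, so m(5) = 6.
  α_2 = 10: Horner steps 7 → 6 → 2, so m(10) = 2.
  α_3 = 1: Horner steps 7 → 9 → 6, so m(1) = 6.
  α_4 = 9: Horner steps 7 → 10 → 10, so m(9) = 10.
  α_5 = 4: Horner steps 7 → 8 → 7, so m(4) = 7.
  α_6 = 8: Horner steps 7 → 3 → 10, so m(8) = 10.
Codeword c = [6, 2, 6, 10, 7, 10] ∈ F_11^6.


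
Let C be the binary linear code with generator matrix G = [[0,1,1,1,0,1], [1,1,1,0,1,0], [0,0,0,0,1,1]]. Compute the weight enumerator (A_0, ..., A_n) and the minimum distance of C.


Weight distribution: A_0 = 1, A_2 = 2, A_4 = 5. Minimum distance d = 2.

Enumerate all 2^3 = 8 messages m ∈ F_2^3.
For each, compute codeword c = mG in F_2^6, then tally its weight.
  m = 000 → c = 000000, weight = 0.
  m = 100 → c = 011101, weight = 4.
  m = 010 → c = 111010, weight = 4.
  m = 110 → c = 100111, weight = 4.
  m = 001 → c = 000011, weight = 2.
  m = 101 → c = 011110, weight = 4.
  m = 011 → c = 111001, weight = 4.
  m = 111 → c = 100100, weight = 2.
Tally weights:
  weight 0: 1 codewords.
  weight 2: 2 codewords.
  weight 4: 5 codewords.
Minimum distance d = smallest w > 0 with A_w > 0 = 2.
Sanity: Σ A_w = 8 = 2^3 = 8 ✓.


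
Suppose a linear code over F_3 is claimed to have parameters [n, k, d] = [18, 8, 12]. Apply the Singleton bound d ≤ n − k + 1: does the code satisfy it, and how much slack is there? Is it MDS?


Singleton RHS = n − k + 1 = 11, slack = -1, bound violated (no such code; not MDS).

Singleton bound: d ≤ n − k + 1.
Here n = 18, k = 8, so n − k + 1 = 11.
Given d = 12, check d ≤ 11: NO.
Slack = (n − k + 1) − d = -1.
The slack is negative: d = 12 exceeds n − k + 1 = 11 by 1, so the Singleton bound is violated and no linear [18, 8, 12]_3 code can exist. In particular it is not MDS (MDS requires d = n − k + 1 exactly).
Description: the claimed parameters are [18, 8, 12]_3; such a code would be impossible (violates the Singleton bound).


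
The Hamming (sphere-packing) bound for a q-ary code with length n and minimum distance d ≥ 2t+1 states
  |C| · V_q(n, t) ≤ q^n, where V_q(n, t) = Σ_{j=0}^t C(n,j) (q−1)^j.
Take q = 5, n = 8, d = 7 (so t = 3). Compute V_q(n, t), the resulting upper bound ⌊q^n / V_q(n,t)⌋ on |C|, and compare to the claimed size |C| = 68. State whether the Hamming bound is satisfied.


V_q(n, t) = 4065, q^n = 390625, Hamming bound = 96, |C| = 68 ≤ bound (satisfied).

Step 1: Compute V_q(n, t) = Σ_{j=0}^3 C(n, j) (q−1)^j.
  j = 0: C(8,0)·(4)^0 = 1·1 = 1.
  j = 1: C(8,1)·(4)^1 = 8·4 = 32.
  j = 2: C(8,2)·(4)^2 = 28·16 = 448.
  j = 3: C(8,3)·(4)^3 = 56·64 = 3584.
  V_q(n, t) = 1 + 32 + 448 + 3584 = 4065.
Step 2: q^n = 5^8 = 390625.
Step 3: Hamming bound ⌊q^n / V_q(n,t)⌋ = ⌊390625/4065⌋ = 96.
Step 4: Compare |C| = 68 to 96: satisfied.
The claimed |C| lies below the Hamming bound.


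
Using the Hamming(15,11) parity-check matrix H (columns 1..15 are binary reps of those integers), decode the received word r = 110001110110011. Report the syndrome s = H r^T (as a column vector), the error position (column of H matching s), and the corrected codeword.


s = (1, 0, 1, 0)^T, error position = 10, corrected codeword c = 110001110010011

Compute s = H r^T mod 2 one row at a time:
  s_1 = 1 + 0 + 1 + 1 + 0 + 0 + 1 + 1 = 5 ≡ 1 (mod 2).
  s_2 = 0 + 0 + 1 + 1 + 0 + 0 + 1 + 1 = 4 ≡ 0 (mod 2).
  s_3 = 1 + 0 + 1 + 1 + 1 + 1 + 1 + 1 = 7 ≡ 1 (mod 2).
  s_4 = 1 + 0 + 0 + 1 + 0 + 1 + 0 + 1 = 4 ≡ 0 (mod 2).
s = (1, 0, 1, 0)^T — this equals column 10 of H (binary 1010), so error is at position 10.
Correct: flip bit 10 of r = 110001110110011 to get c = 110001110010011.


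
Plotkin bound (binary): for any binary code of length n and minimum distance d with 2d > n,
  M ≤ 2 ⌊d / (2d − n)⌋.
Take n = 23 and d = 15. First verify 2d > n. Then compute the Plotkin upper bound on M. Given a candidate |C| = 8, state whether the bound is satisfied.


Plotkin bound M ≤ 4; given |C| = 8 > bound (violated).

Check applicability: 2d = 30, n = 23.
2d − n = 7 > 0, so Plotkin applies.
Compute d/(2d−n) = 15/7 ≈ 2.1429.
⌊d/(2d−n)⌋ = 2.
Plotkin bound: M ≤ 2·2 = 4.
Given |C| = 8, check: VIOLATED.
This |C| is above the Plotkin bound, so no binary code with n = 23, d = 15 and 8 codewords exists.


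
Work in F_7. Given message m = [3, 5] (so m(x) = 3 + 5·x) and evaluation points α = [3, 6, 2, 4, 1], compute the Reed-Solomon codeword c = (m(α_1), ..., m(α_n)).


c = [4, 5, 6, 2, 1]

Message polynomial: m(x) = 3 + 5·x (mod 7).
For each evaluation point α_i, compute m(α_i) mod 7:
  α_1 = 3: Horner steps 5 → 4, so m(3) = 4.
  α_2 = 6: Horner steps 5 → 5, so m(6) = 5.
  α_3 = 2: Horner steps 5 → 6, so m(2) = 6.
  α_4 = 4: Horner steps 5 → 2, so m(4) = 2.
  α_5 = 1: Horner steps 5 → 1, so m(1) = 1.
Codeword c = [4, 5, 6, 2, 1] ∈ F_7^5.


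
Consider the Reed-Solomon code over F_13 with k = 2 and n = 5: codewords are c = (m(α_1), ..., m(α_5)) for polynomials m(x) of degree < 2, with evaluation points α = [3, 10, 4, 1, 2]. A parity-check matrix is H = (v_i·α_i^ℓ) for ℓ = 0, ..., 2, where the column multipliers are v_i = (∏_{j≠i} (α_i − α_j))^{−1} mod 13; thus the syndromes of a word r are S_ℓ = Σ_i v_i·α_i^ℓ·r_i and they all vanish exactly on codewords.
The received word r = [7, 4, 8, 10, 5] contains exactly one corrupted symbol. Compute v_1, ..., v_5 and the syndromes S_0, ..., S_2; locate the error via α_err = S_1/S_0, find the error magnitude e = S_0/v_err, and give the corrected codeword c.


S = (7, 8, 11), error at position 1, error magnitude e = 7, c = [0, 4, 8, 10, 5].

Step 1: column multipliers v_i = (∏_{j≠i}(α_i − α_j))^{−1} mod 13.
  i = 1 (α = 3): (3−10)(3−4)(3−1)(3−2) = (−7)·(−1)·2·1 = 14 ≡ 1, so v_1 = 1^{−1} = 1 (mod 13).
  i = 2 (α = 10): (10−3)(10−4)(10−1)(10−2) = 7·6·9·8 = 3024 ≡ 8, so v_2 = 8^{−1} = 5 (mod 13).
  i = 3 (α = 4): (4−3)(4−10)(4−1)(4−2) = 1·(−6)·3·2 = −36 ≡ 3, so v_3 = 3^{−1} = 9 (mod 13).
  i = 4 (α = 1): (1−3)(1−10)(1−4)(1−2) = (−2)·(−9)·(−3)·(−1) = 54 ≡ 2, so v_4 = 2^{−1} = 7 (mod 13).
  i = 5 (α = 2): (2−3)(2−10)(2−4)(2−1) = (−1)·(−8)·(−2)·1 = −16 ≡ 10, so v_5 = 10^{−1} = 4 (mod 13).
  v = [1, 5, 9, 7, 4].
Step 2: syndromes of r = [7, 4, 8, 10, 5] (all sums mod 13).
  S_0 = Σ v_i r_i = 1·7 + 5·4 + 9·8 + 7·10 + 4·5 = 189 ≡ 7.
  S_1 = Σ v_i α_i r_i = 1·3·7 + 5·10·4 + 9·4·8 + 7·1·10 + 4·2·5 = 619 ≡ 8.
  α_i^2 mod 13 = [9, 9, 3, 1, 4].
  S_2 = Σ v_i α_i^2 r_i = 1·9·7 + 5·9·4 + 9·3·8 + 7·1·10 + 4·4·5 = 609 ≡ 11.
  S = (7, 8, 11) ≠ 0, so r is not a codeword (an error is present).
Step 3: locate the error. For a single error e at position i, S_ℓ = v_i·e·α_i^ℓ, so α_err = S_1/S_0.
  S_0^{−1} = 7^{−1} = 2 (mod 13), so α_err = 8·2 = 16 ≡ 3 = α_1. Error position i = 1.
  Consistency check: S_2/S_1 = 11·5 = 55 ≡ 3 = α_err ✓ (single-error assumption holds).
Step 4: error magnitude e = S_0/v_1 = S_0·∏_{j≠1}(α_1 − α_j) = 7·1 = 7 ≡ 7 (mod 13).
Step 5: correct position 1: c_1 = r_1 − e = 7 − 7 ≡ 0 (mod 13). Hence c = [0, 4, 8, 10, 5].
  Check: interpolating c through the α_i gives m(x) = 2 + 8·x (degree < 2) with m(α_i) = c_i for every i, so c is indeed a codeword.


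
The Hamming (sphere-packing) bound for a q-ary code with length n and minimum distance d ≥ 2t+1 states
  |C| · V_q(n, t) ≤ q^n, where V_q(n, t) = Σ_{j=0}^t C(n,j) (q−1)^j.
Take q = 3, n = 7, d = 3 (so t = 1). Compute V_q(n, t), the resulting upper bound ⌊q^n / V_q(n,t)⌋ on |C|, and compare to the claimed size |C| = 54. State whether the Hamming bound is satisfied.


V_q(n, t) = 15, q^n = 2187, Hamming bound = 145, |C| = 54 ≤ bound (satisfied).

Step 1: Compute V_q(n, t) = Σ_{j=0}^1 C(n, j) (q−1)^j.
  j = 0: C(7,0)·(2)^0 = 1·1 = 1.
  j = 1: C(7,1)·(2)^1 = 7·2 = 14.
  V_q(n, t) = 1 + 14 = 15.
Step 2: q^n = 3^7 = 2187.
Step 3: Hamming bound ⌊q^n / V_q(n,t)⌋ = ⌊2187/15⌋ = 145.
Step 4: Compare |C| = 54 to 145: satisfied.
The claimed |C| lies below the Hamming bound.


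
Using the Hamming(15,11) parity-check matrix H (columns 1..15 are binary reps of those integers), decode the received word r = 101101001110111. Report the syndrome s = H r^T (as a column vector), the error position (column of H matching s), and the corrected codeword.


s = (0, 1, 0, 0)^T, error position = 4, corrected codeword c = 101001001110111

Compute s = H r^T mod 2 one row at a time:
  s_1 = 0 + 1 + 1 + 1 + 0 + 1 + 1 + 1 = 6 ≡ 0 (mod 2).
  s_2 = 1 + 0 + 1 + 0 + 0 + 1 + 1 + 1 = 5 ≡ 1 (mod 2).
  s_3 = 0 + 1 + 1 + 0 + 1 + 1 + 1 + 1 = 6 ≡ 0 (mod 2).
  s_4 = 1 + 1 + 0 + 0 + 1 + 1 + 1 + 1 = 6 ≡ 0 (mod 2).
s = (0, 1, 0, 0)^T — this equals column 4 of H (binary 0100), so error is at position 4.
Correct: flip bit 4 of r = 101101001110111 to get c = 101001001110111.


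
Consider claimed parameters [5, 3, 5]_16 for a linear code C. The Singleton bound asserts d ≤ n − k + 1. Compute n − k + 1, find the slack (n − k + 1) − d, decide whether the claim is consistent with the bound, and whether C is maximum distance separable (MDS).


Singleton RHS = n − k + 1 = 3, slack = -2, bound violated (no such code; not MDS).

Singleton bound: d ≤ n − k + 1.
Here n = 5, k = 3, so n − k + 1 = 3.
Given d = 5, check d ≤ 3: NO.
Slack = (n − k + 1) − d = -2.
The slack is negative: d = 5 exceeds n − k + 1 = 3 by 2, so the Singleton bound is violated and no linear [5, 3, 5]_16 code can exist. In particular it is not MDS (MDS requires d = n − k + 1 exactly).
Description: the claimed parameters are [5, 3, 5]_16; such a code would be impossible (violates the Singleton bound).


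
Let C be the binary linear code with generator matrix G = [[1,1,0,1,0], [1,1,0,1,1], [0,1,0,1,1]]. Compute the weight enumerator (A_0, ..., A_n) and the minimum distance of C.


Weight distribution: A_0 = 1, A_1 = 2, A_2 = 2, A_3 = 2, A_4 = 1. Minimum distance d = 1.

Enumerate all 2^3 = 8 messages m ∈ F_2^3.
For each, compute codeword c = mG in F_2^5, then tally its weight.
  m = 000 → c = 00000, weight = 0.
  m = 100 → c = 11010, weight = 3.
  m = 010 → c = 11011, weight = 4.
  m = 110 → c = 00001, weight = 1.
  m = 001 → c = 01011, weight = 3.
  m = 101 → c = 10001, weight = 2.
  m = 011 → c = 10000, weight = 1.
  m = 111 → c = 01010, weight = 2.
Tally weights:
  weight 0: 1 codewords.
  weight 1: 2 codewords.
  weight 2: 2 codewords.
  weight 3: 2 codewords.
  weight 4: 1 codewords.
Minimum distance d = smallest w > 0 with A_w > 0 = 1.
Sanity: Σ A_w = 8 = 2^3 = 8 ✓.


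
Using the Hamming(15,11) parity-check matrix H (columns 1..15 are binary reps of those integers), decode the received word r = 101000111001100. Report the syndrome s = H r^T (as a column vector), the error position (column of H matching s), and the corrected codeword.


s = (0, 1, 0, 1)^T, error position = 5, corrected codeword c = 101010111001100

Compute s = H r^T mod 2 one row at a time:
  s_1 = 1 + 1 + 0 + 0 + 1 + 1 + 0 + 0 = 4 ≡ 0 (mod 2).
  s_2 = 0 + 0 + 0 + 1 + 1 + 1 + 0 + 0 = 3 ≡ 1 (mod 2).
  s_3 = 0 + 1 + 0 + 1 + 0 + 0 + 0 + 0 = 2 ≡ 0 (mod 2).
  s_4 = 1 + 1 + 0 + 1 + 1 + 0 + 1 + 0 = 5 ≡ 1 (mod 2).
s = (0, 1, 0, 1)^T — this equals column 5 of H (binary 0101), so error is at position 5.
Correct: flip bit 5 of r = 101000111001100 to get c = 101010111001100.


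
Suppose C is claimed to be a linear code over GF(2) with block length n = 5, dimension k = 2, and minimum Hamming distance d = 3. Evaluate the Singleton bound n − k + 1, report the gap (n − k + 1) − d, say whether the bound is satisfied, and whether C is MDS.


Singleton RHS = n − k + 1 = 4, slack = 1, bound satisfied, not MDS.

Singleton bound: d ≤ n − k + 1.
Here n = 5, k = 2, so n − k + 1 = 4.
Given d = 3, check d ≤ 4: YES.
Slack = (n − k + 1) − d = 1.
The code is NOT MDS (slack = 1 > 0).
Description: the claimed parameters are [5, 2, 3]_2; such a code would be non-MDS.


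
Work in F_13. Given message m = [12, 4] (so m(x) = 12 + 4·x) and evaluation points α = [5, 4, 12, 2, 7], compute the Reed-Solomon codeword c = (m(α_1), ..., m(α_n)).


c = [6, 2, 8, 7, 1]

Message polynomial: m(x) = 12 + 4·x (mod 13).
For each evaluation point α_i, compute m(α_i) mod 13:
  α_1 = 5: Horner steps 4 → 6, so m(5) = 6.
  α_2 = 4: Horner steps 4 → 2, so m(4) = 2.
  α_3 = 12: Horner steps 4 → 8, so m(12) = 8.
  α_4 = 2: Horner steps 4 → 7, so m(2) = 7.
  α_5 = 7: Horner steps 4 → 1, so m(7) = 1.
Codeword c = [6, 2, 8, 7, 1] ∈ F_13^5.


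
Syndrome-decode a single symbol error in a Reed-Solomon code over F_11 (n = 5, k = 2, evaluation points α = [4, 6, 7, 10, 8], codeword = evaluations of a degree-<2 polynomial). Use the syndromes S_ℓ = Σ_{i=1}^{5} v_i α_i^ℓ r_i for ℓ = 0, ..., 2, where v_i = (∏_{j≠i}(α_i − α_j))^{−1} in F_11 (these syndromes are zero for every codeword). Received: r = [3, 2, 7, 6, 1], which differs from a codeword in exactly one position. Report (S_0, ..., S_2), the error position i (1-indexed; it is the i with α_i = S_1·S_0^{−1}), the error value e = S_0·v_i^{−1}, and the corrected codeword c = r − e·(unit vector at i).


S = (6, 5, 6), error at position 4, error magnitude e = 6, c = [3, 2, 7, 0, 1].

Step 1: column multipliers v_i = (∏_{j≠i}(α_i − α_j))^{−1} mod 11.
  i = 1 (α = 4): (4−6)(4−7)(4−10)(4−8) = (−2)·(−3)·(−6)·(−4) = 144 ≡ 1, so v_1 = 1^{−1} = 1 (mod 11).
  i = 2 (α = 6): (6−4)(6−7)(6−10)(6−8) = 2·(−1)·(−4)·(−2) = −16 ≡ 6, so v_2 = 6^{−1} = 2 (mod 11).
  i = 3 (α = 7): (7−4)(7−6)(7−10)(7−8) = 3·1·(−3)·(−1) = 9 ≡ 9, so v_3 = 9^{−1} = 5 (mod 11).
  i = 4 (α = 10): (10−4)(10−6)(10−7)(10−8) = 6·4·3·2 = 144 ≡ 1, so v_4 = 1^{−1} = 1 (mod 11).
  i = 5 (α = 8): (8−4)(8−6)(8−7)(8−10) = 4·2·1·(−2) = −16 ≡ 6, so v_5 = 6^{−1} = 2 (mod 11).
  v = [1, 2, 5, 1, 2].
Step 2: syndromes of r = [3, 2, 7, 6, 1] (all sums mod 11).
  S_0 = Σ v_i r_i = 1·3 + 2·2 + 5·7 + 1·6 + 2·1 = 50 ≡ 6.
  S_1 = Σ v_i α_i r_i = 1·4·3 + 2·6·2 + 5·7·7 + 1·10·6 + 2·8·1 = 357 ≡ 5.
  α_i^2 mod 11 = [5, 3, 5, 1, 9].
  S_2 = Σ v_i α_i^2 r_i = 1·5·3 + 2·3·2 + 5·5·7 + 1·1·6 + 2·9·1 = 226 ≡ 6.
  S = (6, 5, 6) ≠ 0, so r is not a codeword (an error is present).
Step 3: locate the error. For a single error e at position i, S_ℓ = v_i·e·α_i^ℓ, so α_err = S_1/S_0.
  S_0^{−1} = 6^{−1} = 2 (mod 11), so α_err = 5·2 = 10 ≡ 10 = α_4. Error position i = 4.
  Consistency check: S_2/S_1 = 6·9 = 54 ≡ 10 = α_err ✓ (single-error assumption holds).
Step 4: error magnitude e = S_0/v_4 = S_0·∏_{j≠4}(α_4 − α_j) = 6·1 = 6 ≡ 6 (mod 11).
Step 5: correct position 4: c_4 = r_4 − e = 6 − 6 ≡ 0 (mod 11). Hence c = [3, 2, 7, 0, 1].
  Check: interpolating c through the α_i gives m(x) = 5 + 5·x (degree < 2) with m(α_i) = c_i for every i, so c is indeed a codeword.


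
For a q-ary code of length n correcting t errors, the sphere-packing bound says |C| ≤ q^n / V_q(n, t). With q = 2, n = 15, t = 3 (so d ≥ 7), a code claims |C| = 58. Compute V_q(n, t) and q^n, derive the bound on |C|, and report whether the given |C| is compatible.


V_q(n, t) = 576, q^n = 32768, Hamming bound = 56, |C| = 58 > bound (violated).

Step 1: Compute V_q(n, t) = Σ_{j=0}^3 C(n, j) (q−1)^j.
  j = 0: C(15,0)·(1)^0 = 1·1 = 1.
  j = 1: C(15,1)·(1)^1 = 15·1 = 15.
  j = 2: C(15,2)·(1)^2 = 105·1 = 105.
  j = 3: C(15,3)·(1)^3 = 455·1 = 455.
  V_q(n, t) = 1 + 15 + 105 + 455 = 576.
Step 2: q^n = 2^15 = 32768.
Step 3: Hamming bound ⌊q^n / V_q(n,t)⌋ = ⌊32768/576⌋ = 56.
Step 4: Compare |C| = 58 to 56: violated.
The claimed |C| lies above the Hamming bound, so no 2-ary code of length 15 with d ≥ 7 can have 58 codewords.


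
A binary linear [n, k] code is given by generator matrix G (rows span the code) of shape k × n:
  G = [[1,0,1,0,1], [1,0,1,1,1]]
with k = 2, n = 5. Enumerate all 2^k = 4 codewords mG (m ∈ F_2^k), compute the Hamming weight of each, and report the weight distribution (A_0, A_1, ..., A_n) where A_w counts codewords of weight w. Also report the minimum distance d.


Weight distribution: A_0 = 1, A_1 = 1, A_3 = 1, A_4 = 1. Minimum distance d = 1.

Enumerate all 2^2 = 4 messages m ∈ F_2^2.
For each, compute codeword c = mG in F_2^5, then tally its weight.
  m = 00 → c = 00000, weight = 0.
  m = 10 → c = 10101, weight = 3.
  m = 01 → c = 10111, weight = 4.
  m = 11 → c = 00010, weight = 1.
Tally weights:
  weight 0: 1 codewords.
  weight 1: 1 codewords.
  weight 3: 1 codewords.
  weight 4: 1 codewords.
Minimum distance d = smallest w > 0 with A_w > 0 = 1.
Sanity: Σ A_w = 4 = 2^2 = 4 ✓.


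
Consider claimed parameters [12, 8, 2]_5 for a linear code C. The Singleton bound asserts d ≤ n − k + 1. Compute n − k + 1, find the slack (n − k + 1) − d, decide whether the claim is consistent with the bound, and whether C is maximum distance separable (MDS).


Singleton RHS = n − k + 1 = 5, slack = 3, bound satisfied, not MDS.

Singleton bound: d ≤ n − k + 1.
Here n = 12, k = 8, so n − k + 1 = 5.
Given d = 2, check d ≤ 5: YES.
Slack = (n − k + 1) − d = 3.
The code is NOT MDS (slack = 3 > 0).
Description: the claimed parameters are [12, 8, 2]_5; such a code would be non-MDS.


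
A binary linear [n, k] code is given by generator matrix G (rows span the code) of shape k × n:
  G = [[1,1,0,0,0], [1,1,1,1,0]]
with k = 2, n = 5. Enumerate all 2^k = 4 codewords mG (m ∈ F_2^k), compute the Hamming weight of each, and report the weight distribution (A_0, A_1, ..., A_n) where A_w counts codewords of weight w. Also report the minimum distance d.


Weight distribution: A_0 = 1, A_2 = 2, A_4 = 1. Minimum distance d = 2.

Enumerate all 2^2 = 4 messages m ∈ F_2^2.
For each, compute codeword c = mG in F_2^5, then tally its weight.
  m = 00 → c = 00000, weight = 0.
  m = 10 → c = 11000, weight = 2.
  m = 01 → c = 11110, weight = 4.
  m = 11 → c = 00110, weight = 2.
Tally weights:
  weight 0: 1 codewords.
  weight 2: 2 codewords.
  weight 4: 1 codewords.
Minimum distance d = smallest w > 0 with A_w > 0 = 2.
Sanity: Σ A_w = 4 = 2^2 = 4 ✓.


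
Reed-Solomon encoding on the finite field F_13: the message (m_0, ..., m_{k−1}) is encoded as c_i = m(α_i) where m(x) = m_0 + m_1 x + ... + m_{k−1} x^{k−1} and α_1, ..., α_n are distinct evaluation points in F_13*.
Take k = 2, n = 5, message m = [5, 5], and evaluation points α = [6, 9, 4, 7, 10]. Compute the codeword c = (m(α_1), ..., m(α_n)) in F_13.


c = [9, 11, 12, 1, 3]

Message polynomial: m(x) = 5 + 5·x (mod 13).
For each evaluation point α_i, compute m(α_i) mod 13:
  α_1 = 6: Horner steps 5 → 9, so m(6) = 9.
  α_2 = 9: Horner steps 5 → 11, so m(9) = 11.
  α_3 = 4: Horner steps 5 → 12, so m(4) = 12.
  α_4 = 7: Horner steps 5 → 1, so m(7) = 1.
  α_5 = 10: Horner steps 5 → 3, so m(10) = 3.
Codeword c = [9, 11, 12, 1, 3] ∈ F_13^5.


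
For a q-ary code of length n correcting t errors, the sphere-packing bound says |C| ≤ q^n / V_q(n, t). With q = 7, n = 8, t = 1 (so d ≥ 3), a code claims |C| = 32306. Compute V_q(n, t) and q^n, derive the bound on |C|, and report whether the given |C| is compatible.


V_q(n, t) = 49, q^n = 5764801, Hamming bound = 117649, |C| = 32306 ≤ bound (satisfied).

Step 1: Compute V_q(n, t) = Σ_{j=0}^1 C(n, j) (q−1)^j.
  j = 0: C(8,0)·(6)^0 = 1·1 = 1.
  j = 1: C(8,1)·(6)^1 = 8·6 = 48.
  V_q(n, t) = 1 + 48 = 49.
Step 2: q^n = 7^8 = 5764801.
Step 3: Hamming bound ⌊q^n / V_q(n,t)⌋ = ⌊5764801/49⌋ = 117649.
Step 4: Compare |C| = 32306 to 117649: satisfied.
The claimed |C| lies below the Hamming bound.


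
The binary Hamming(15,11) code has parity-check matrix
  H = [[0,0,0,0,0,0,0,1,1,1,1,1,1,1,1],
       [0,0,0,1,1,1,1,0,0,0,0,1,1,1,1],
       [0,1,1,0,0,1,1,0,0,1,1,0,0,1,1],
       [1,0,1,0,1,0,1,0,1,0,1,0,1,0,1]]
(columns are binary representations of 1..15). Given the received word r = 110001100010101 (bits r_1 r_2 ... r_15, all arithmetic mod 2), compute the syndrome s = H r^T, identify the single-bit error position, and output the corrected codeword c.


s = (1, 0, 1, 1)^T, error position = 11, corrected codeword c = 110001100000101

Compute s = H r^T mod 2 one row at a time:
  s_1 = 0 + 0 + 0 + 1 + 0 + 1 + 0 + 1 = 3 ≡ 1 (mod 2).
  s_2 = 0 + 0 + 1 + 1 + 0 + 1 + 0 + 1 = 4 ≡ 0 (mod 2).
  s_3 = 1 + 0 + 1 + 1 + 0 + 1 + 0 + 1 = 5 ≡ 1 (mod 2).
  s_4 = 1 + 0 + 0 + 1 + 0 + 1 + 1 + 1 = 5 ≡ 1 (mod 2).
s = (1, 0, 1, 1)^T — this equals column 11 of H (binary 1011), so error is at position 11.
Correct: flip bit 11 of r = 110001100010101 to get c = 110001100000101.


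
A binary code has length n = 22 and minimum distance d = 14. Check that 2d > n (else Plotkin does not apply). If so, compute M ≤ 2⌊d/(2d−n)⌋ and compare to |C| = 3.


Plotkin bound M ≤ 4; given |C| = 3 ≤ bound (satisfied).

Check applicability: 2d = 28, n = 22.
2d − n = 6 > 0, so Plotkin applies.
Compute d/(2d−n) = 14/6 ≈ 2.3333.
⌊d/(2d−n)⌋ = 2.
Plotkin bound: M ≤ 2·2 = 4.
Given |C| = 3, check: satisfied.
This |C| is below the Plotkin bound.


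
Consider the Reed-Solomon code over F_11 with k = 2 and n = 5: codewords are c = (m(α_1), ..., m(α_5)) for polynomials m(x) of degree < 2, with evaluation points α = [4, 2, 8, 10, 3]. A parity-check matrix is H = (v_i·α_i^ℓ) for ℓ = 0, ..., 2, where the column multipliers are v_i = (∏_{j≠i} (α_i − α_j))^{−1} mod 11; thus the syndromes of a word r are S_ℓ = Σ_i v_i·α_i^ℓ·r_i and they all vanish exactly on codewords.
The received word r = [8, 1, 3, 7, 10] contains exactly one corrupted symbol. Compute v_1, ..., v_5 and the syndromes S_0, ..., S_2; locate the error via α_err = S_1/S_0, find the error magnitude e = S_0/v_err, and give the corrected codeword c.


S = (7, 1, 8), error at position 3, error magnitude e = 3, c = [8, 1, 0, 7, 10].

Step 1: column multipliers v_i = (∏_{j≠i}(α_i − α_j))^{−1} mod 11.
  i = 1 (α = 4): (4−2)(4−8)(4−10)(4−3) = 2·(−4)·(−6)·1 = 48 ≡ 4, so v_1 = 4^{−1} = 3 (mod 11).
  i = 2 (α = 2): (2−4)(2−8)(2−10)(2−3) = (−2)·(−6)·(−8)·(−1) = 96 ≡ 8, so v_2 = 8^{−1} = 7 (mod 11).
  i = 3 (α = 8): (8−4)(8−2)(8−10)(8−3) = 4·6·(−2)·5 = −240 ≡ 2, so v_3 = 2^{−1} = 6 (mod 11).
  i = 4 (α = 10): (10−4)(10−2)(10−8)(10−3) = 6·8·2·7 = 672 ≡ 1, so v_4 = 1^{−1} = 1 (mod 11).
  i = 5 (α = 3): (3−4)(3−2)(3−8)(3−10) = (−1)·1·(−5)·(−7) = −35 ≡ 9, so v_5 = 9^{−1} = 5 (mod 11).
  v = [3, 7, 6, 1, 5].
Step 2: syndromes of r = [8, 1, 3, 7, 10] (all sums mod 11).
  S_0 = Σ v_i r_i = 3·8 + 7·1 + 6·3 + 1·7 + 5·10 = 106 ≡ 7.
  S_1 = Σ v_i α_i r_i = 3·4·8 + 7·2·1 + 6·8·3 + 1·10·7 + 5·3·10 = 474 ≡ 1.
  α_i^2 mod 11 = [5, 4, 9, 1, 9].
  S_2 = Σ v_i α_i^2 r_i = 3·5·8 + 7·4·1 + 6·9·3 + 1·1·7 + 5·9·10 = 767 ≡ 8.
  S = (7, 1, 8) ≠ 0, so r is not a codeword (an error is present).
Step 3: locate the error. For a single error e at position i, S_ℓ = v_i·e·α_i^ℓ, so α_err = S_1/S_0.
  S_0^{−1} = 7^{−1} = 8 (mod 11), so α_err = 1·8 = 8 ≡ 8 = α_3. Error position i = 3.
  Consistency check: S_2/S_1 = 8·1 = 8 ≡ 8 = α_err ✓ (single-error assumption holds).
Step 4: error magnitude e = S_0/v_3 = S_0·∏_{j≠3}(α_3 − α_j) = 7·2 = 14 ≡ 3 (mod 11).
Step 5: correct position 3: c_3 = r_3 − e = 3 − 3 ≡ 0 (mod 11). Hence c = [8, 1, 0, 7, 10].
  Check: interpolating c through the α_i gives m(x) = 5 + 9·x (degree < 2) with m(α_i) = c_i for every i, so c is indeed a codeword.


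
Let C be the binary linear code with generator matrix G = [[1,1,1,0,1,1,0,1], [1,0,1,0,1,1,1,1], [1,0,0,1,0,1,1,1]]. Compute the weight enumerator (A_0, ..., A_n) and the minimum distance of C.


Weight distribution: A_0 = 1, A_2 = 1, A_3 = 1, A_5 = 3, A_6 = 2. Minimum distance d = 2.

Enumerate all 2^3 = 8 messages m ∈ F_2^3.
For each, compute codeword c = mG in F_2^8, then tally its weight.
  m = 000 → c = 00000000, weight = 0.
  m = 100 → c = 11101101, weight = 6.
  m = 010 → c = 10101111, weight = 6.
  m = 110 → c = 01000010, weight = 2.
  m = 001 → c = 10010111, weight = 5.
  m = 101 → c = 01111010, weight = 5.
  m = 011 → c = 00111000, weight = 3.
  m = 111 → c = 11010101, weight = 5.
Tally weights:
  weight 0: 1 codewords.
  weight 2: 1 codewords.
  weight 3: 1 codewords.
  weight 5: 3 codewords.
  weight 6: 2 codewords.
Minimum distance d = smallest w > 0 with A_w > 0 = 2.
Sanity: Σ A_w = 8 = 2^3 = 8 ✓.


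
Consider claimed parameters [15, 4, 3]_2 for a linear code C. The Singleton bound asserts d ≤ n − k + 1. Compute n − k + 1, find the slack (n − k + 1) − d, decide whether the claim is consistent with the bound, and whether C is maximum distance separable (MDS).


Singleton RHS = n − k + 1 = 12, slack = 9, bound satisfied, not MDS.

Singleton bound: d ≤ n − k + 1.
Here n = 15, k = 4, so n − k + 1 = 12.
Given d = 3, check d ≤ 12: YES.
Slack = (n − k + 1) − d = 9.
The code is NOT MDS (slack = 9 > 0).
Description: the claimed parameters are [15, 4, 3]_2; such a code would be non-MDS.


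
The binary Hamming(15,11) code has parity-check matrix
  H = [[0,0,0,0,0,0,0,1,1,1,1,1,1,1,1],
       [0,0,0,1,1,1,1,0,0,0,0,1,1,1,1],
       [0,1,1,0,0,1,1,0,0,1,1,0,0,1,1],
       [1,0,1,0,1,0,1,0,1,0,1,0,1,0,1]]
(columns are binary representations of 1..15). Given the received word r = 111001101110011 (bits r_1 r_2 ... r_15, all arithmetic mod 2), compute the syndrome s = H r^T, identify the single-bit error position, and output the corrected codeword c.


s = (1, 0, 0, 0)^T, error position = 8, corrected codeword c = 111001111110011

Compute s = H r^T mod 2 one row at a time:
  s_1 = 0 + 1 + 1 + 1 + 0 + 0 + 1 + 1 = 5 ≡ 1 (mod 2).
  s_2 = 0 + 0 + 1 + 1 + 0 + 0 + 1 + 1 = 4 ≡ 0 (mod 2).
  s_3 = 1 + 1 + 1 + 1 + 1 + 1 + 1 + 1 = 8 ≡ 0 (mod 2).
  s_4 = 1 + 1 + 0 + 1 + 1 + 1 + 0 + 1 = 6 ≡ 0 (mod 2).
s = (1, 0, 0, 0)^T — this equals column 8 of H (binary 1000), so error is at position 8.
Correct: flip bit 8 of r = 111001101110011 to get c = 111001111110011.


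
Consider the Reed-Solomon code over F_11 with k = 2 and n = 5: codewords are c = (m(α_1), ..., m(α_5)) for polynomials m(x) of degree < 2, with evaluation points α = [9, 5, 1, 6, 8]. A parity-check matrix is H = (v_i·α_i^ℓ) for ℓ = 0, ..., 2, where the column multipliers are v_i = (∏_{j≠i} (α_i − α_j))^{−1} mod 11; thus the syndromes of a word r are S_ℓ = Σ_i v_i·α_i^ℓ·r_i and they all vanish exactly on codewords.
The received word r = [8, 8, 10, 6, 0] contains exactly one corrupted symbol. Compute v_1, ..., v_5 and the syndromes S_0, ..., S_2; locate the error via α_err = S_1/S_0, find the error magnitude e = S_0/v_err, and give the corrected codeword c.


S = (3, 4, 9), error at position 2, error magnitude e = 10, c = [8, 9, 10, 6, 0].

Step 1: column multipliers v_i = (∏_{j≠i}(α_i − α_j))^{−1} mod 11.
  i = 1 (α = 9): (9−5)(9−1)(9−6)(9−8) = 4·8·3·1 = 96 ≡ 8, so v_1 = 8^{−1} = 7 (mod 11).
  i = 2 (α = 5): (5−9)(5−1)(5−6)(5−8) = (−4)·4·(−1)·(−3) = −48 ≡ 7, so v_2 = 7^{−1} = 8 (mod 11).
  i = 3 (α = 1): (1−9)(1−5)(1−6)(1−8) = (−8)·(−4)·(−5)·(−7) = 1120 ≡ 9, so v_3 = 9^{−1} = 5 (mod 11).
  i = 4 (α = 6): (6−9)(6−5)(6−1)(6−8) = (−3)·1·5·(−2) = 30 ≡ 8, so v_4 = 8^{−1} = 7 (mod 11).
  i = 5 (α = 8): (8−9)(8−5)(8−1)(8−6) = (−1)·3·7·2 = −42 ≡ 2, so v_5 = 2^{−1} = 6 (mod 11).
  v = [7, 8, 5, 7, 6].
Step 2: syndromes of r = [8, 8, 10, 6, 0] (all sums mod 11).
  S_0 = Σ v_i r_i = 7·8 + 8·8 + 5·10 + 7·6 + 6·0 = 212 ≡ 3.
  S_1 = Σ v_i α_i r_i = 7·9·8 + 8·5·8 + 5·1·10 + 7·6·6 + 6·8·0 = 1126 ≡ 4.
  α_i^2 mod 11 = [4, 3, 1, 3, 9].
  S_2 = Σ v_i α_i^2 r_i = 7·4·8 + 8·3·8 + 5·1·10 + 7·3·6 + 6·9·0 = 592 ≡ 9.
  S = (3, 4, 9) ≠ 0, so r is not a codeword (an error is present).
Step 3: locate the error. For a single error e at position i, S_ℓ = v_i·e·α_i^ℓ, so α_err = S_1/S_0.
  S_0^{−1} = 3^{−1} = 4 (mod 11), so α_err = 4·4 = 16 ≡ 5 = α_2. Error position i = 2.
  Consistency check: S_2/S_1 = 9·3 = 27 ≡ 5 = α_err ✓ (single-error assumption holds).
Step 4: error magnitude e = S_0/v_2 = S_0·∏_{j≠2}(α_2 − α_j) = 3·7 = 21 ≡ 10 (mod 11).
Step 5: correct position 2: c_2 = r_2 − e = 8 − 10 ≡ 9 (mod 11). Hence c = [8, 9, 10, 6, 0].
  Check: interpolating c through the α_i gives m(x) = 2 + 8·x (degree < 2) with m(α_i) = c_i for every i, so c is indeed a codeword.


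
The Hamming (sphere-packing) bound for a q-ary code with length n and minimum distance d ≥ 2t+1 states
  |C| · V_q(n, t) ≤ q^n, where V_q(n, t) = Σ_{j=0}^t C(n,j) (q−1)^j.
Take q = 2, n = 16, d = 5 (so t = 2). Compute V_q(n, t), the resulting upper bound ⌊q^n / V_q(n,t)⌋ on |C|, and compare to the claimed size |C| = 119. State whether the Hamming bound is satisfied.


V_q(n, t) = 137, q^n = 65536, Hamming bound = 478, |C| = 119 ≤ bound (satisfied).

Step 1: Compute V_q(n, t) = Σ_{j=0}^2 C(n, j) (q−1)^j.
  j = 0: C(16,0)·(1)^0 = 1·1 = 1.
  j = 1: C(16,1)·(1)^1 = 16·1 = 16.
  j = 2: C(16,2)·(1)^2 = 120·1 = 120.
  V_q(n, t) = 1 + 16 + 120 = 137.
Step 2: q^n = 2^16 = 65536.
Step 3: Hamming bound ⌊q^n / V_q(n,t)⌋ = ⌊65536/137⌋ = 478.
Step 4: Compare |C| = 119 to 478: satisfied.
The claimed |C| lies below the Hamming bound.


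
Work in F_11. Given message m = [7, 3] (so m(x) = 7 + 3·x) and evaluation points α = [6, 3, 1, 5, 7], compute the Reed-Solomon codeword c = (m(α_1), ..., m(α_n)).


c = [3, 5, 10, 0, 6]

Message polynomial: m(x) = 7 + 3·x (mod 11).
For each evaluation point α_i, compute m(α_i) mod 11:
  α_1 = 6: Horner steps 3 → 3, so m(6) = 3.
  α_2 = 3: Horner steps 3 → 5, so m(3) = 5.
  α_3 = 1: Horner steps 3 → 10, so m(1) = 10.
  α_4 = 5: Horner steps 3 → 0, so m(5) = 0.
  α_5 = 7: Horner steps 3 → 6, so m(7) = 6.
Codeword c = [3, 5, 10, 0, 6] ∈ F_11^5.


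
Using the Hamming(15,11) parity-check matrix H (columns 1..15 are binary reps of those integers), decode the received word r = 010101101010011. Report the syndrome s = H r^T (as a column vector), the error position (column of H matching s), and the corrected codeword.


s = (0, 1, 0, 0)^T, error position = 4, corrected codeword c = 010001101010011

Compute s = H r^T mod 2 one row at a time:
  s_1 = 0 + 1 + 0 + 1 + 0 + 0 + 1 + 1 = 4 ≡ 0 (mod 2).
  s_2 = 1 + 0 + 1 + 1 + 0 + 0 + 1 + 1 = 5 ≡ 1 (mod 2).
  s_3 = 1 + 0 + 1 + 1 + 0 + 1 + 1 + 1 = 6 ≡ 0 (mod 2).
  s_4 = 0 + 0 + 0 + 1 + 1 + 1 + 0 + 1 = 4 ≡ 0 (mod 2).
s = (0, 1, 0, 0)^T — this equals column 4 of H (binary 0100), so error is at position 4.
Correct: flip bit 4 of r = 010101101010011 to get c = 010001101010011.


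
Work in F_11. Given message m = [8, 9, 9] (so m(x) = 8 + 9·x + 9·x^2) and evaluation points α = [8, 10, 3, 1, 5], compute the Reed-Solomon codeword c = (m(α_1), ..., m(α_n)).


c = [7, 8, 6, 4, 3]

Message polynomial: m(x) = 8 + 9·x + 9·x^2 (mod 11).
For each evaluation point α_i, compute m(α_i) mod 11:
  α_1 = 8: Horner steps 9 → 4 → 7, so m(8) = 7.
  α_2 = 10: Horner steps 9 → 0 → 8, so m(10) = 8.
  α_3 = 3: Horner steps 9 → 3 → 6, so m(3) = 6.
  α_4 = 1: Horner steps 9 → 7 → 4, so m(1) = 4.
  α_5 = 5: Horner steps 9 → 10 → 3, so m(5) = 3.
Codeword c = [7, 8, 6, 4, 3] ∈ F_11^5.


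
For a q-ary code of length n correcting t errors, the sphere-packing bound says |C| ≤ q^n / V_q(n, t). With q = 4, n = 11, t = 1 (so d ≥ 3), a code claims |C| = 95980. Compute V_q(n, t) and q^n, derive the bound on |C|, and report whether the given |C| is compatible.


V_q(n, t) = 34, q^n = 4194304, Hamming bound = 123361, |C| = 95980 ≤ bound (satisfied).

Step 1: Compute V_q(n, t) = Σ_{j=0}^1 C(n, j) (q−1)^j.
  j = 0: C(11,0)·(3)^0 = 1·1 = 1.
  j = 1: C(11,1)·(3)^1 = 11·3 = 33.
  V_q(n, t) = 1 + 33 = 34.
Step 2: q^n = 4^11 = 4194304.
Step 3: Hamming bound ⌊q^n / V_q(n,t)⌋ = ⌊4194304/34⌋ = 123361.
Step 4: Compare |C| = 95980 to 123361: satisfied.
The claimed |C| lies below the Hamming bound.


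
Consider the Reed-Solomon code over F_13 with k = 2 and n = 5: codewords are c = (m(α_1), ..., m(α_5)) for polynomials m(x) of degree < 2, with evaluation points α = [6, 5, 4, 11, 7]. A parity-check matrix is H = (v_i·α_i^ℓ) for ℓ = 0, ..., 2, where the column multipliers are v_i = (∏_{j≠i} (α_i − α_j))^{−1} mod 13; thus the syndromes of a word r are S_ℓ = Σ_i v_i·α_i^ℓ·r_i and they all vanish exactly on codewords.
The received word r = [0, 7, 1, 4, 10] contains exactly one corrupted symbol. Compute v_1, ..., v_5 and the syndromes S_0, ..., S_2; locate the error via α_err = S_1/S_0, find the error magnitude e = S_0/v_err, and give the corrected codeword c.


S = (2, 1, 7), error at position 5, error magnitude e = 4, c = [0, 7, 1, 4, 6].

Step 1: column multipliers v_i = (∏_{j≠i}(α_i − α_j))^{−1} mod 13.
  i = 1 (α = 6): (6−5)(6−4)(6−11)(6−7) = 1·2·(−5)·(−1) = 10 ≡ 10, so v_1 = 10^{−1} = 4 (mod 13).
  i = 2 (α = 5): (5−6)(5−4)(5−11)(5−7) = (−1)·1·(−6)·(−2) = −12 ≡ 1, so v_2 = 1^{−1} = 1 (mod 13).
  i = 3 (α = 4): (4−6)(4−5)(4−11)(4−7) = (−2)·(−1)·(−7)·(−3) = 42 ≡ 3, so v_3 = 3^{−1} = 9 (mod 13).
  i = 4 (α = 11): (11−6)(11−5)(11−4)(11−7) = 5·6·7·4 = 840 ≡ 8, so v_4 = 8^{−1} = 5 (mod 13).
  i = 5 (α = 7): (7−6)(7−5)(7−4)(7−11) = 1·2·3·(−4) = −24 ≡ 2, so v_5 = 2^{−1} = 7 (mod 13).
  v = [4, 1, 9, 5, 7].
Step 2: syndromes of r = [0, 7, 1, 4, 10] (all sums mod 13).
  S_0 = Σ v_i r_i = 4·0 + 1·7 + 9·1 + 5·4 + 7·10 = 106 ≡ 2.
  S_1 = Σ v_i α_i r_i = 4·6·0 + 1·5·7 + 9·4·1 + 5·11·4 + 7·7·10 = 781 ≡ 1.
  α_i^2 mod 13 = [10, 12, 3, 4, 10].
  S_2 = Σ v_i α_i^2 r_i = 4·10·0 + 1·12·7 + 9·3·1 + 5·4·4 + 7·10·10 = 891 ≡ 7.
  S = (2, 1, 7) ≠ 0, so r is not a codeword (an error is present).
Step 3: locate the error. For a single error e at position i, S_ℓ = v_i·e·α_i^ℓ, so α_err = S_1/S_0.
  S_0^{−1} = 2^{−1} = 7 (mod 13), so α_err = 1·7 = 7 ≡ 7 = α_5. Error position i = 5.
  Consistency check: S_2/S_1 = 7·1 = 7 ≡ 7 = α_err ✓ (single-error assumption holds).
Step 4: error magnitude e = S_0/v_5 = S_0·∏_{j≠5}(α_5 − α_j) = 2·2 = 4 ≡ 4 (mod 13).
Step 5: correct position 5: c_5 = r_5 − e = 10 − 4 ≡ 6 (mod 13). Hence c = [0, 7, 1, 4, 6].
  Check: interpolating c through the α_i gives m(x) = 3 + 6·x (degree < 2) with m(α_i) = c_i for every i, so c is indeed a codeword.


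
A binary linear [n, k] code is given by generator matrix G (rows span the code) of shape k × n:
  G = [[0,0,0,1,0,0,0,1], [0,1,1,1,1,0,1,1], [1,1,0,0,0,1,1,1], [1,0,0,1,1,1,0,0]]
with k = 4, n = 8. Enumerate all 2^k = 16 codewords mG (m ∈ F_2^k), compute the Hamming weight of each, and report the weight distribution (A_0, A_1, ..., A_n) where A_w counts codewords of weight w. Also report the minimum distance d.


Weight distribution: A_0 = 1, A_1 = 1, A_2 = 1, A_3 = 2, A_4 = 3, A_5 = 5, A_6 = 3. Minimum distance d = 1.

Enumerate all 2^4 = 16 messages m ∈ F_2^4.
For each, compute codeword c = mG in F_2^8, then tally its weight.
  m = 0000 → c = 00000000, weight = 0.
  m = 1000 → c = 00010001, weight = 2.
  m = 0100 → c = 01111011, weight = 6.
  m = 1100 → c = 01101010, weight = 4.
  m = 0010 → c = 11000111, weight = 5.
  m = 1010 → c = 11010110, weight = 5.
  m = 0110 → c = 10111100, weight = 5.
  m = 1110 → c = 10101101, weight = 5.
  m = 0001 → c = 10011100, weight = 4.
  m = 1001 → c = 10001101, weight = 4.
  m = 0101 → c = 11100111, weight = 6.
  m = 1101 → c = 11110110, weight = 6.
  m = 0011 → c = 01011011, weight = 5.
  m = 1011 → c = 01001010, weight = 3.
  m = 0111 → c = 00100000, weight = 1.
  m = 1111 → c = 00110001, weight = 3.
Tally weights:
  weight 0: 1 codewords.
  weight 1: 1 codewords.
  weight 2: 1 codewords.
  weight 3: 2 codewords.
  weight 4: 3 codewords.
  weight 5: 5 codewords.
  weight 6: 3 codewords.
Minimum distance d = smallest w > 0 with A_w > 0 = 1.
Sanity: Σ A_w = 16 = 2^4 = 16 ✓.


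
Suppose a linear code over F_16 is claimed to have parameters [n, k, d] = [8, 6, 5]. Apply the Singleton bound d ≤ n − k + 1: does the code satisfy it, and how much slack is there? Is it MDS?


Singleton RHS = n − k + 1 = 3, slack = -2, bound violated (no such code; not MDS).

Singleton bound: d ≤ n − k + 1.
Here n = 8, k = 6, so n − k + 1 = 3.
Given d = 5, check d ≤ 3: NO.
Slack = (n − k + 1) − d = -2.
The slack is negative: d = 5 exceeds n − k + 1 = 3 by 2, so the Singleton bound is violated and no linear [8, 6, 5]_16 code can exist. In particular it is not MDS (MDS requires d = n − k + 1 exactly).
Description: the claimed parameters are [8, 6, 5]_16; such a code would be impossible (violates the Singleton bound).


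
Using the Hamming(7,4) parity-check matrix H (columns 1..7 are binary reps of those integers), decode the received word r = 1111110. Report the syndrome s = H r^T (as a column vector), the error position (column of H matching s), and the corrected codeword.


s = (1, 1, 1)^T, error position = 7, corrected codeword c = 1111111

Compute s = H r^T mod 2 one row at a time:
  s_1 = 1 + 1 + 1 + 0 = 3 ≡ 1 (mod 2).
  s_2 = 1 + 1 + 1 + 0 = 3 ≡ 1 (mod 2).
  s_3 = 1 + 1 + 1 + 0 = 3 ≡ 1 (mod 2).
s = (1, 1, 1)^T — this equals column 7 of H (binary 111), so error is at position 7.
Correct: flip bit 7 of r = 1111110 to get c = 1111111.
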